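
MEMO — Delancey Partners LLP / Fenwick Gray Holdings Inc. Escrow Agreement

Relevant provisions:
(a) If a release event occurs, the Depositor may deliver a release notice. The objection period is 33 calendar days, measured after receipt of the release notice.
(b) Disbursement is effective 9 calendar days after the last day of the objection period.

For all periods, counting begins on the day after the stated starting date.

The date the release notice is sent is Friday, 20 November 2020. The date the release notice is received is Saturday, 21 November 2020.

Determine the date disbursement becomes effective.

2 January 2021

Adding 33 calendar days to 21 November 2020 gives 24 December 2020, which is the last day of the objection period.
The date disbursement becomes effective: 9 calendar days after 24 December 2020 is 2 January 2021.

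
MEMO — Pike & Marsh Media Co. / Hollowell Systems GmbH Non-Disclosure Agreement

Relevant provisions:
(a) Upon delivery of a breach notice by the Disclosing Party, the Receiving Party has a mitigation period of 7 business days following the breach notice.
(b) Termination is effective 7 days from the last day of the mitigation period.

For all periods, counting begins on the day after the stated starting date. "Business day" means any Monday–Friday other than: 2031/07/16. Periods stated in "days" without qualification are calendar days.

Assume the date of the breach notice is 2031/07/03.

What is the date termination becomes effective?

The last day of the mitigation period: 7 business days after Thursday, 2031/07/03, skipping weekends — Jul 4, Jul 7, Jul 8, Jul 9, Jul 10, Jul 11, Jul 14 — lands on Monday, 2031/07/14.
The date termination becomes effective: 7 calendar days after 2031/07/14 is 2031/07/21.

2031/07/21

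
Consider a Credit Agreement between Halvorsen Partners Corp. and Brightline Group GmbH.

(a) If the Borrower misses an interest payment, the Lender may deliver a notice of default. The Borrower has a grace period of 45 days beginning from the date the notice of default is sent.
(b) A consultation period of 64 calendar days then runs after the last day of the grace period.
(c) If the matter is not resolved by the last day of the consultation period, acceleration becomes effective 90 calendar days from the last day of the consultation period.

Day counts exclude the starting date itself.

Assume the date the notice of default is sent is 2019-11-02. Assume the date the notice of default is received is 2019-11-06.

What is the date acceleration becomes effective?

The last day of the grace period: 2019-11-02 + 45 days = 2019-12-17.
The last day of the consultation period: 64 calendar days after 2019-12-17 is 2020-02-19.
The date acceleration becomes effective: 2020-02-19 + 90 days = 2020-05-19.

2020-05-19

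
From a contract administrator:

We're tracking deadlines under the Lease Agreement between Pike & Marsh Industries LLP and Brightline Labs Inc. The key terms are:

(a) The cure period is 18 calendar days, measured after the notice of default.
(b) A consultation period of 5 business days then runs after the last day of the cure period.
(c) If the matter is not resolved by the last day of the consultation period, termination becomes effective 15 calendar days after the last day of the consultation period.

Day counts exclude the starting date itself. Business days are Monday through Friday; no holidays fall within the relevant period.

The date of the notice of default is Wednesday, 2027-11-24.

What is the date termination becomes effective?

2028-01-01

Adding 18 calendar days to 2027-11-24 gives 2027-12-12, which is the last day of the cure period.
The last day of the consultation period: 5 business days after Sunday, 2027-12-12, skipping weekends — Dec 13, Dec 14, Dec 15, Dec 16, Dec 17 — lands on Friday, 2027-12-17.
The date termination becomes effective: 15 calendar days after 2027-12-17 is 2028-01-01.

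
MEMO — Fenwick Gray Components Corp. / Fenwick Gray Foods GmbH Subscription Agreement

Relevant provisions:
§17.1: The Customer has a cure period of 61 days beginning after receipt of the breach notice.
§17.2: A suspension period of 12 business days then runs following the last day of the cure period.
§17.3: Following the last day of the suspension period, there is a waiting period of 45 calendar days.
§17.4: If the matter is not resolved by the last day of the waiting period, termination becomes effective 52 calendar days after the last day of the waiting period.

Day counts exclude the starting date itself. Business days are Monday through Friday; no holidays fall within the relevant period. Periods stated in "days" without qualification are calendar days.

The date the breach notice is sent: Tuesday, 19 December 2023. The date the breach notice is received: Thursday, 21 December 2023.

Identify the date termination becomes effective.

12 June 2024

Adding 61 calendar days to 21 December 2023 gives 20 February 2024, which is the last day of the cure period.
The last day of the suspension period: 12 business days after Tuesday, 20 February 2024, skipping weekends — Feb 21, Feb 22, Feb 23, Feb 26, …, Mar 5, Mar 6, Mar 7 — lands on Thursday, 7 March 2024.
The last day of the waiting period: 45 calendar days after 7 March 2024 is 21 April 2024.
The date termination becomes effective: 21 April 2024 + 52 days = 12 June 2024.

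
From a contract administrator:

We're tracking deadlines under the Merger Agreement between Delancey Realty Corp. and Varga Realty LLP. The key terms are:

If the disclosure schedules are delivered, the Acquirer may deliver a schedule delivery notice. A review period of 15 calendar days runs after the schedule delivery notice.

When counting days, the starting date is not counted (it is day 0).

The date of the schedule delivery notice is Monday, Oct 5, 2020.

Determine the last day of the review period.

Oct 20, 2020

The last day of the review period: 15 calendar days after Oct 5, 2020 is Oct 20, 2020.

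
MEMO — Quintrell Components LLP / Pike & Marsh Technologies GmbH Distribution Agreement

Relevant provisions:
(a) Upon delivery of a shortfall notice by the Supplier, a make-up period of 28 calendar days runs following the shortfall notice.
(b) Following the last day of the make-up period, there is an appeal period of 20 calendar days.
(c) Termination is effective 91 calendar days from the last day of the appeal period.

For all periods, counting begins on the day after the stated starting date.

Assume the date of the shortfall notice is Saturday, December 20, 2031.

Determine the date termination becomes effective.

The last day of the make-up period: December 20, 2031 + 28 days = January 17, 2032.
The last day of the appeal period: 20 calendar days after January 17, 2032 is February 6, 2032.
The date termination becomes effective: February 6, 2032 + 91 days = May 7, 2032.

May 7, 2032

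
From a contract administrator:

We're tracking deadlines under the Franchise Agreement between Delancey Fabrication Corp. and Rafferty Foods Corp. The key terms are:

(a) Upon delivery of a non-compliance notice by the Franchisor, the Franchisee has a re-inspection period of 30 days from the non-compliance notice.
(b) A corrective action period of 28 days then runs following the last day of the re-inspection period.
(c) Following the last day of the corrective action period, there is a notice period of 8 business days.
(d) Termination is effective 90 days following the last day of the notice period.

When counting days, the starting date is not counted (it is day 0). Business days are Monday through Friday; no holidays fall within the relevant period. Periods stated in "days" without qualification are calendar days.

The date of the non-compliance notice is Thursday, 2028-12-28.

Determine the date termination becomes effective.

The last day of the re-inspection period: 30 calendar days after 2028-12-28 is 2029-01-27.
Adding 28 calendar days to 2029-01-27 gives 2029-02-24, which is the last day of the corrective action period.
The last day of the notice period: counting 8 business days from Saturday, 2029-02-24 (Feb 26, Feb 27, Feb 28, Mar 1, Mar 2, Mar 5, Mar 6, Mar 7, skipping weekends) reaches Wednesday, 2029-03-07.
The date termination becomes effective: 2029-03-07 + 90 days = 2029-06-05.

2029-06-05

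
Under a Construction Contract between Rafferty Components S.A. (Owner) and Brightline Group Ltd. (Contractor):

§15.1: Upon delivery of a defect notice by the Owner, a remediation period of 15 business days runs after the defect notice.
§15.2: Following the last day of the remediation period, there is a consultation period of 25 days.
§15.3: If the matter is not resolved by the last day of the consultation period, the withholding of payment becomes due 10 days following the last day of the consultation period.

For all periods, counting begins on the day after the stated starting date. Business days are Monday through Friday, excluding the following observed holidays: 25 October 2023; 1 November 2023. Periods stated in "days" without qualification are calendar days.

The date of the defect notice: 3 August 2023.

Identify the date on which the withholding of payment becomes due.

28 September 2023

From Thursday, 3 August 2023, 15 business days (Aug 4, Aug 7, Aug 8, Aug 9, …, Aug 22, Aug 23, Aug 24, skipping weekends) brings us to Thursday, 24 August 2023, which is the last day of the remediation period.
The last day of the consultation period: 24 August 2023 + 25 days = 18 September 2023.
The date on which the withholding of payment becomes due: 10 calendar days after 18 September 2023 is 28 September 2023.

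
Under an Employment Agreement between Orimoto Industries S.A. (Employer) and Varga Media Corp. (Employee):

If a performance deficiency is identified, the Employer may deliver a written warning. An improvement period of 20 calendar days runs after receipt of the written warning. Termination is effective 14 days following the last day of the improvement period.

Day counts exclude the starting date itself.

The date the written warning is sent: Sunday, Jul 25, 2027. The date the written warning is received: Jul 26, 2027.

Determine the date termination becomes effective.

Aug 29, 2027

The last day of the improvement period: Jul 26, 2027 + 20 days = Aug 15, 2027.
Adding 14 calendar days to Aug 15, 2027 gives Aug 29, 2027, which is the date termination becomes effective.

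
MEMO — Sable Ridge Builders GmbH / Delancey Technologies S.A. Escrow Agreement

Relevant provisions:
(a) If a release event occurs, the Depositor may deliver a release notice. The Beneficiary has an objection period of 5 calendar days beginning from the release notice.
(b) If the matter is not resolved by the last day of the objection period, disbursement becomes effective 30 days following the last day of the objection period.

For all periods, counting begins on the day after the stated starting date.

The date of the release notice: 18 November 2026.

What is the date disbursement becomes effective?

23 December 2026

Adding 5 calendar days to 18 November 2026 gives 23 November 2026, which is the last day of the objection period.
Adding 30 calendar days to 23 November 2026 gives 23 December 2026, which is the date disbursement becomes effective.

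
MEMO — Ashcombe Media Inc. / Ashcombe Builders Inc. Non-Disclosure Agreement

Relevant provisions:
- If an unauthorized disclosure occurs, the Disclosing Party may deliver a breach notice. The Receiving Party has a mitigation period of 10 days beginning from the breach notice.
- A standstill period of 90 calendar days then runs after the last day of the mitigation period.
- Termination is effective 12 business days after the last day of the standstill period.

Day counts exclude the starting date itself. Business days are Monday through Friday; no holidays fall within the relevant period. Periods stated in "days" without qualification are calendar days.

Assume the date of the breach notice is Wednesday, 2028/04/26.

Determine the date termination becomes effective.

2028/08/22

Adding 10 calendar days to 2028/04/26 gives 2028/05/06, which is the last day of the mitigation period.
The last day of the standstill period: 90 calendar days after 2028/05/06 is 2028/08/04.
From Friday, 2028/08/04, 12 business days (Aug 7, Aug 8, Aug 9, Aug 10, …, Aug 18, Aug 21, Aug 22, skipping weekends) brings us to Tuesday, 2028/08/22, which is the date termination becomes effective.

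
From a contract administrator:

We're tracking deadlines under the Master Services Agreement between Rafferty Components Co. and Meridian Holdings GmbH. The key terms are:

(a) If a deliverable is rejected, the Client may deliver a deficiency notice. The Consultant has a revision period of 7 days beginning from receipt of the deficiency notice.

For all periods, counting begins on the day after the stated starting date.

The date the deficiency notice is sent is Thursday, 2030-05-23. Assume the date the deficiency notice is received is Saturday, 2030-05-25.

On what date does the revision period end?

The last day of the revision period: 7 calendar days after 2030-05-25 is 2030-06-01.

2030-06-01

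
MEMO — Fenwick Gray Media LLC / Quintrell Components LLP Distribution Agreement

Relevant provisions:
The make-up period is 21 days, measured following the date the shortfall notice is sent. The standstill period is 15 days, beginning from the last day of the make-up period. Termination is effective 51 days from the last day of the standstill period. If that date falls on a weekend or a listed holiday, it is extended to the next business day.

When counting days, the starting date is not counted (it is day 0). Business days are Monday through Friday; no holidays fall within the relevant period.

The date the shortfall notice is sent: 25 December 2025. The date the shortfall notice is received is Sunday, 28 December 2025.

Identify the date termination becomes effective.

The last day of the make-up period: 21 calendar days after 25 December 2025 is 15 January 2026.
The last day of the standstill period: 15 calendar days after 15 January 2026 is 30 January 2026.
The date termination becomes effective: 30 January 2026 + 51 days = 22 March 2026. That falls on a Sunday, so it rolls to the next business day, Monday, 23 March 2026.

23 March 2026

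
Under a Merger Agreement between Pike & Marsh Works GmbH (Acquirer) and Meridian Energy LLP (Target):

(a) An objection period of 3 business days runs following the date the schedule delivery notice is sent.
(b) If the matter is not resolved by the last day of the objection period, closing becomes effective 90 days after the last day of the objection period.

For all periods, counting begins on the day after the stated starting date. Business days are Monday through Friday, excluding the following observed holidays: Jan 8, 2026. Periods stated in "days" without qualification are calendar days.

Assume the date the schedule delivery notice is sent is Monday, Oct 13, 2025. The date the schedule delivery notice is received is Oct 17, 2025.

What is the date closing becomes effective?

Jan 14, 2026

From Monday, Oct 13, 2025, 3 business days (Oct 14, Oct 15, Oct 16, skipping weekends) brings us to Thursday, Oct 16, 2025, which is the last day of the objection period.
The date closing becomes effective: 90 calendar days after Oct 16, 2025 is Jan 14, 2026.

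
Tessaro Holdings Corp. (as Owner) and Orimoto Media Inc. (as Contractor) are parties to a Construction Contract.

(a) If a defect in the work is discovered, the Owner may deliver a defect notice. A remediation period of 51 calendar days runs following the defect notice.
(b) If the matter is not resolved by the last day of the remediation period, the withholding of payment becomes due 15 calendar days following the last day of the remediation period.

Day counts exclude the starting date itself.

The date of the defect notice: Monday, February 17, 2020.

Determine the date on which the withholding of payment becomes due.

The last day of the remediation period: 51 calendar days after February 17, 2020 is April 8, 2020.
The date on which the withholding of payment becomes due: April 8, 2020 + 15 days = April 23, 2020.

April 23, 2020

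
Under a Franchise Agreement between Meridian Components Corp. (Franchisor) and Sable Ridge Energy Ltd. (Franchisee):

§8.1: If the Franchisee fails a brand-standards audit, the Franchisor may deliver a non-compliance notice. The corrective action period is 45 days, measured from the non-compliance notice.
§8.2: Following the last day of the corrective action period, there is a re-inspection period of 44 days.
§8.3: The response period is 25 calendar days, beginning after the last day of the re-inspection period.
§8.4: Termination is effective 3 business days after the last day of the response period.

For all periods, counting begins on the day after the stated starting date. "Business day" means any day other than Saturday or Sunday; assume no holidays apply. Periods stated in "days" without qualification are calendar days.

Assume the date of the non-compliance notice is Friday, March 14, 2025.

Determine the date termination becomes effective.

July 9, 2025

Adding 45 calendar days to March 14, 2025 gives April 28, 2025, which is the last day of the corrective action period.
The last day of the re-inspection period: April 28, 2025 + 44 days = June 11, 2025.
Adding 25 calendar days to June 11, 2025 gives July 6, 2025, which is the last day of the response period.
The date termination becomes effective: counting 3 business days from Sunday, July 6, 2025 (Jul 7, Jul 8, Jul 9, skipping weekends) reaches Wednesday, July 9, 2025.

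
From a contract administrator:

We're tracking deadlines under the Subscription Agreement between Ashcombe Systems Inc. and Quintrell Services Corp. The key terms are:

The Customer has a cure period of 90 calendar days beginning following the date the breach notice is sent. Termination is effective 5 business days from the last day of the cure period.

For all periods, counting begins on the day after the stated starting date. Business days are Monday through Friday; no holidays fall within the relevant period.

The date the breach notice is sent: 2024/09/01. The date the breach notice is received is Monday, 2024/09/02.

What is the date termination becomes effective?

2024/12/06

The last day of the cure period: 90 calendar days after 2024/09/01 is 2024/11/30.
From Saturday, 2024/11/30, 5 business days (Dec 2, Dec 3, Dec 4, Dec 5, Dec 6, skipping weekends) brings us to Friday, 2024/12/06, which is the date termination becomes effective.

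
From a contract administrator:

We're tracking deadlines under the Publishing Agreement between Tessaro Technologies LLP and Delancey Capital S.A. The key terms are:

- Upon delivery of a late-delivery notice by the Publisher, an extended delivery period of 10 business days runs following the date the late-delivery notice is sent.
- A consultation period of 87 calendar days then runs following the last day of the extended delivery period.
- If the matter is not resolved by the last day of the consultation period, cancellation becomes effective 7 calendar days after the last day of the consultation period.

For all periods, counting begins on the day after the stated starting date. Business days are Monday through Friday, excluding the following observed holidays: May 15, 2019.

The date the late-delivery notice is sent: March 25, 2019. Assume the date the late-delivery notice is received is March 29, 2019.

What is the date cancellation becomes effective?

July 11, 2019

From Monday, March 25, 2019, 10 business days (Mar 26, Mar 27, Mar 28, Mar 29, Apr 1, Apr 2, Apr 3, Apr 4, Apr 5, Apr 8, skipping weekends) brings us to Monday, April 8, 2019, which is the last day of the extended delivery period.
The last day of the consultation period: 87 calendar days after April 8, 2019 is July 4, 2019.
Adding 7 calendar days to July 4, 2019 gives July 11, 2019, which is the date cancellation becomes effective.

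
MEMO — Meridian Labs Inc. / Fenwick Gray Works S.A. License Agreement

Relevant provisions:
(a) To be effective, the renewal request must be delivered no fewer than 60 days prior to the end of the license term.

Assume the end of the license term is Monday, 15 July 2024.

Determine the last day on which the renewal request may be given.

16 May 2024

15 July 2024 minus 60 days is 16 May 2024.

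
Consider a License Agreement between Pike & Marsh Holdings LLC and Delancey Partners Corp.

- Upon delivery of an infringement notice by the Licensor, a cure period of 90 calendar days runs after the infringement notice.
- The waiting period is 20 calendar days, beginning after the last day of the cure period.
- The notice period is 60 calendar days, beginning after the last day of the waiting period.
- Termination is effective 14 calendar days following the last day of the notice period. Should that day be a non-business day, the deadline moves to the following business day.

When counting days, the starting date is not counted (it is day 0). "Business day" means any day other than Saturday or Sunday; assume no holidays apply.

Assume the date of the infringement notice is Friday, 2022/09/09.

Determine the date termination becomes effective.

2023/03/13

Adding 90 calendar days to 2022/09/09 gives 2022/12/08, which is the last day of the cure period.
Adding 20 calendar days to 2022/12/08 gives 2022/12/28, which is the last day of the waiting period.
The last day of the notice period: 2022/12/28 + 60 days = 2023/02/26.
The date termination becomes effective: 14 calendar days after 2023/02/26 is 2023/03/12. That falls on a Sunday, so it rolls to the next business day, Monday, 2023/03/13.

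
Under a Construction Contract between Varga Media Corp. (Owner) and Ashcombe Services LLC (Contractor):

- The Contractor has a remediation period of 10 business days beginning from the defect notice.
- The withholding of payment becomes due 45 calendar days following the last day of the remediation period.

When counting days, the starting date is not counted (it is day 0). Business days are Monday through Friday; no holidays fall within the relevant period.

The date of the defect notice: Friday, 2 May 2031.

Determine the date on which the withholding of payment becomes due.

30 June 2031

The last day of the remediation period: counting 10 business days from Friday, 2 May 2031 (May 5, May 6, May 7, May 8, May 9, May 12, May 13, May 14, May 15, May 16, skipping weekends) reaches Friday, 16 May 2031.
Adding 45 calendar days to 16 May 2031 gives 30 June 2031, which is the date on which the withholding of payment becomes due.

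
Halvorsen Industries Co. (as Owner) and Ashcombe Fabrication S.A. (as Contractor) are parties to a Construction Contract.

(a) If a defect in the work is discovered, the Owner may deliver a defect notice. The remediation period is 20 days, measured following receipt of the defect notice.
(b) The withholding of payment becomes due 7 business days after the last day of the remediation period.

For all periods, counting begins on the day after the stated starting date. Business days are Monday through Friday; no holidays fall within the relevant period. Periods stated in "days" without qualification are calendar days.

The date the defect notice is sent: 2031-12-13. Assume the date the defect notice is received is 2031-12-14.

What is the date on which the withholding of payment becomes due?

The last day of the remediation period: 2031-12-14 + 20 days = 2032-01-03.
The date on which the withholding of payment becomes due: 7 business days after Saturday, 2032-01-03, skipping weekends — Jan 5, Jan 6, Jan 7, Jan 8, Jan 9, Jan 12, Jan 13 — lands on Tuesday, 2032-01-13.

2032-01-13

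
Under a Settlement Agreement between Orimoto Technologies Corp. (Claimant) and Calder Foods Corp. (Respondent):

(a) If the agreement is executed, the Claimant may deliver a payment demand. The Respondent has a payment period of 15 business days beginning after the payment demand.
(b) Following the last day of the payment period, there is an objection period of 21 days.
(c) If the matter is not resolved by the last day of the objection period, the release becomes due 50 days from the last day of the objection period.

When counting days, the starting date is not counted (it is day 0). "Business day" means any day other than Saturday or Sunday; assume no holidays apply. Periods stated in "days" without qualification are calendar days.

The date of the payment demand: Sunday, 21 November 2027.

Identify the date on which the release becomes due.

From Sunday, 21 November 2027, 15 business days (Nov 22, Nov 23, Nov 24, Nov 25, …, Dec 8, Dec 9, Dec 10, skipping weekends) brings us to Friday, 10 December 2027, which is the last day of the payment period.
Adding 21 calendar days to 10 December 2027 gives 31 December 2027, which is the last day of the objection period.
Adding 50 calendar days to 31 December 2027 gives 19 February 2028, which is the date on which the release becomes due.

19 February 2028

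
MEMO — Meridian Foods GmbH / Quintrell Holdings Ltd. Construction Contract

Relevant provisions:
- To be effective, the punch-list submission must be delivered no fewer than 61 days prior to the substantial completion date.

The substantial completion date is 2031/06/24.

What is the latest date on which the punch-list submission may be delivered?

2031/04/24

2031/06/24 minus 61 days is 2031/04/24.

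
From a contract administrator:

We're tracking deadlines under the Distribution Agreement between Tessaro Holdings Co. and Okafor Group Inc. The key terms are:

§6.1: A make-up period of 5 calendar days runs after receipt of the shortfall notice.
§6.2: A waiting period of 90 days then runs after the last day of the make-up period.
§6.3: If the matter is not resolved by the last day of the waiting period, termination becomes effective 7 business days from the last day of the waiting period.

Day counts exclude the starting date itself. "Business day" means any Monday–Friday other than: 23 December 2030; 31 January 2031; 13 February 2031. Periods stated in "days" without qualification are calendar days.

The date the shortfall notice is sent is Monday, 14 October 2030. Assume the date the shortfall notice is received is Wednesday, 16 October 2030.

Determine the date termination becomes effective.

28 January 2031

The last day of the make-up period: 16 October 2030 + 5 days = 21 October 2030.
Adding 90 calendar days to 21 October 2030 gives 19 January 2031, which is the last day of the waiting period.
The date termination becomes effective: counting 7 business days from Sunday, 19 January 2031 (Jan 20, Jan 21, Jan 22, Jan 23, Jan 24, Jan 27, Jan 28, skipping weekends) reaches Tuesday, 28 January 2031.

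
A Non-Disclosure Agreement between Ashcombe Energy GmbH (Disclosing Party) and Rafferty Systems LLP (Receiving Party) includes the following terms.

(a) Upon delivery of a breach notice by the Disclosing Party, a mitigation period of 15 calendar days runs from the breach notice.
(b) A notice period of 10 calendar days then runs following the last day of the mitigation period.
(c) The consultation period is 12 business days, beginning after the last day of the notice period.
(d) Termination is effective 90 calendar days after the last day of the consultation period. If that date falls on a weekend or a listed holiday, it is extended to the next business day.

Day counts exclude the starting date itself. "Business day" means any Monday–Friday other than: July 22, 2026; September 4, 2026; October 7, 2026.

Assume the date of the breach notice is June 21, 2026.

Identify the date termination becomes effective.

November 2, 2026

The last day of the mitigation period: June 21, 2026 + 15 days = July 6, 2026.
The last day of the notice period: July 6, 2026 + 10 days = July 16, 2026.
The last day of the consultation period: 12 business days after Thursday, July 16, 2026, skipping weekends and the listed holiday on Jul 22 — Jul 17, Jul 20, Jul 21, Jul 23, …, Jul 31, Aug 3, Aug 4 — lands on Tuesday, August 4, 2026.
The date termination becomes effective: August 4, 2026 + 90 days = November 2, 2026. November 2, 2026 is a Monday and is not a listed holiday, so no roll-forward applies.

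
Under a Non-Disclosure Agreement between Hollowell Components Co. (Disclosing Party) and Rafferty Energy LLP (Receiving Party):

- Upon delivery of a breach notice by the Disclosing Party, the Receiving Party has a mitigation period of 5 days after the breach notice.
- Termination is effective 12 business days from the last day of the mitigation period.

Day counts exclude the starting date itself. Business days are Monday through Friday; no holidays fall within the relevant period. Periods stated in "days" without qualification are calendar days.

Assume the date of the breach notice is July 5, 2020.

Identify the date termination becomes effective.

July 28, 2020

The last day of the mitigation period: July 5, 2020 + 5 days = July 10, 2020.
The date termination becomes effective: 12 business days after Friday, July 10, 2020, skipping weekends — Jul 13, Jul 14, Jul 15, Jul 16, …, Jul 24, Jul 27, Jul 28 — lands on Tuesday, July 28, 2020.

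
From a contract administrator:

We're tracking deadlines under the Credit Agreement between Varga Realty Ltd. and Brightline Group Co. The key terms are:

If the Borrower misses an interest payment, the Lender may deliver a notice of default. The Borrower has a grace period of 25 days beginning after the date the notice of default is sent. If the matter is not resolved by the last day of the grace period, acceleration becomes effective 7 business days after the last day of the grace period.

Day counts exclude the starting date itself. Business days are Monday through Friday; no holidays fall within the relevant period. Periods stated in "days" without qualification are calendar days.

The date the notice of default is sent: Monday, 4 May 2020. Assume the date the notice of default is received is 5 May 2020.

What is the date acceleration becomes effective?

9 June 2020

The last day of the grace period: 4 May 2020 + 25 days = 29 May 2020.
The date acceleration becomes effective: 7 business days after Friday, 29 May 2020, skipping weekends — Jun 1, Jun 2, Jun 3, Jun 4, Jun 5, Jun 8, Jun 9 — lands on Tuesday, 9 June 2020.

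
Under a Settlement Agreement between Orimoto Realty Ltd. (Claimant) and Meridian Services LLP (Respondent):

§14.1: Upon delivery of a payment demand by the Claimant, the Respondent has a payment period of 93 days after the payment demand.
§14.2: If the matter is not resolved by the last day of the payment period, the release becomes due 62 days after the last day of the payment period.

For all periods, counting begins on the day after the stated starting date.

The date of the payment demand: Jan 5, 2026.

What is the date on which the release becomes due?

The last day of the payment period: 93 calendar days after Jan 5, 2026 is Apr 8, 2026.
The date on which the release becomes due: 62 calendar days after Apr 8, 2026 is Jun 9, 2026.

Jun 9, 2026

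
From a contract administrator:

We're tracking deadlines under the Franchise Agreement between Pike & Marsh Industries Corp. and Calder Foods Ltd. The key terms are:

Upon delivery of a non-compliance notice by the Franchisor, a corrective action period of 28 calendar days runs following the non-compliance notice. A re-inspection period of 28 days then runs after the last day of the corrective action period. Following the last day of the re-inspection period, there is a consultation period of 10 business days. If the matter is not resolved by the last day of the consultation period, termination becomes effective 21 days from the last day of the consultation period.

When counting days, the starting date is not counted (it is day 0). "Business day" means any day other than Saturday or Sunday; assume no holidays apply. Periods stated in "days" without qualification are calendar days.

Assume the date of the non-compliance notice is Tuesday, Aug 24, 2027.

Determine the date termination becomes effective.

The last day of the corrective action period: 28 calendar days after Aug 24, 2027 is Sep 21, 2027.
Adding 28 calendar days to Sep 21, 2027 gives Oct 19, 2027, which is the last day of the re-inspection period.
The last day of the consultation period: counting 10 business days from Tuesday, Oct 19, 2027 (Oct 20, Oct 21, Oct 22, Oct 25, Oct 26, Oct 27, Oct 28, Oct 29, Nov 1, Nov 2, skipping weekends) reaches Tuesday, Nov 2, 2027.
The date termination becomes effective: 21 calendar days after Nov 2, 2027 is Nov 23, 2027.

Nov 23, 2027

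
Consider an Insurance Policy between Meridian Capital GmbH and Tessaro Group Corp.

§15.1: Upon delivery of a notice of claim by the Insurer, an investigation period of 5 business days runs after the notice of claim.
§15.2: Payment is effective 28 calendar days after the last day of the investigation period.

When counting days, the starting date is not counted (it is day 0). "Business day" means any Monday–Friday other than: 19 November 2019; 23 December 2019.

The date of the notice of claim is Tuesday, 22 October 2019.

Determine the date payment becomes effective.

26 November 2019

The last day of the investigation period: counting 5 business days from Tuesday, 22 October 2019 (Oct 23, Oct 24, Oct 25, Oct 28, Oct 29, skipping weekends) reaches Tuesday, 29 October 2019.
The date payment becomes effective: 29 October 2019 + 28 days = 26 November 2019.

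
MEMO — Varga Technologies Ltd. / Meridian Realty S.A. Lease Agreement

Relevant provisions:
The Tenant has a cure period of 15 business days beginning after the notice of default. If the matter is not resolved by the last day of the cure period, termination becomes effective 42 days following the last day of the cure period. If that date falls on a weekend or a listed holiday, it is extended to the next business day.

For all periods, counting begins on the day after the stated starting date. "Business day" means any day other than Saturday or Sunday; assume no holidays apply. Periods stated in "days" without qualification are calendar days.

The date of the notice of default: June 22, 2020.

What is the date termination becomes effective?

August 24, 2020

The last day of the cure period: 15 business days after Monday, June 22, 2020, skipping weekends — Jun 23, Jun 24, Jun 25, Jun 26, …, Jul 9, Jul 10, Jul 13 — lands on Monday, July 13, 2020.
The date termination becomes effective: 42 calendar days after July 13, 2020 is August 24, 2020. August 24, 2020 is a Monday, so no roll-forward applies.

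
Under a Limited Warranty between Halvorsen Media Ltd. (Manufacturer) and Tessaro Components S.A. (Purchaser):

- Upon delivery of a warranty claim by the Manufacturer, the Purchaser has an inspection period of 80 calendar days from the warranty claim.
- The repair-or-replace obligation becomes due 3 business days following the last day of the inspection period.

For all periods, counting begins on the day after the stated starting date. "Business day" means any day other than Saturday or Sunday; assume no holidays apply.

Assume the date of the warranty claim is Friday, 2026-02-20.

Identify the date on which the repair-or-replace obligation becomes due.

2026-05-14

The last day of the inspection period: 2026-02-20 + 80 days = 2026-05-11.
The date on which the repair-or-replace obligation becomes due: 3 business days after Monday, 2026-05-11, skipping weekends — May 12, May 13, May 14 — lands on Thursday, 2026-05-14.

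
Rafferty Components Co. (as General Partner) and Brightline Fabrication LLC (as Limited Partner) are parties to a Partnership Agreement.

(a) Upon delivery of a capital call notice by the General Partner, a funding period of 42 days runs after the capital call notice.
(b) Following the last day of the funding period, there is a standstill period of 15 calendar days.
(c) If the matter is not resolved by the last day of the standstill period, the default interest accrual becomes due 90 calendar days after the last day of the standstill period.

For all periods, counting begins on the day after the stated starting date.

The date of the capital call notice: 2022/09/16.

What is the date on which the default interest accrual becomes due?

2023/02/10

Adding 42 calendar days to 2022/09/16 gives 2022/10/28, which is the last day of the funding period.
Adding 15 calendar days to 2022/10/28 gives 2022/11/12, which is the last day of the standstill period.
Adding 90 calendar days to 2022/11/12 gives 2023/02/10, which is the date on which the default interest accrual becomes due.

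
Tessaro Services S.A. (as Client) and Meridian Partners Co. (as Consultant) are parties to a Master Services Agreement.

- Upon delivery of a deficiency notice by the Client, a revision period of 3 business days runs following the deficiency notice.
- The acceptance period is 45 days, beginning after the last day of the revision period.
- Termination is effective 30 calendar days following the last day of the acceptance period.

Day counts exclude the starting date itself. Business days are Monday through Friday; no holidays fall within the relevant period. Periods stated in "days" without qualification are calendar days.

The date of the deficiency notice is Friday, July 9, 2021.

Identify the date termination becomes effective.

The last day of the revision period: counting 3 business days from Friday, July 9, 2021 (Jul 12, Jul 13, Jul 14, skipping weekends) reaches Wednesday, July 14, 2021.
Adding 45 calendar days to July 14, 2021 gives August 28, 2021, which is the last day of the acceptance period.
The date termination becomes effective: August 28, 2021 + 30 days = September 27, 2021.

September 27, 2021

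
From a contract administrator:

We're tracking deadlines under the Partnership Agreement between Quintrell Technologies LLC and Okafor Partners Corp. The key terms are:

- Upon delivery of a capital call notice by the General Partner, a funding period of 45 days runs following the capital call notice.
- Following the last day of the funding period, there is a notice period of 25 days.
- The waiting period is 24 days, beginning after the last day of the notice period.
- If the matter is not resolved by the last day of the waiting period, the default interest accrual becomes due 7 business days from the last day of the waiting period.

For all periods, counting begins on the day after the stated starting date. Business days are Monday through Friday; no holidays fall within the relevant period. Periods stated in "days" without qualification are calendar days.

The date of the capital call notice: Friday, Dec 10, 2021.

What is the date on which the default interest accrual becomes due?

The last day of the funding period: 45 calendar days after Dec 10, 2021 is Jan 24, 2022.
Adding 25 calendar days to Jan 24, 2022 gives Feb 18, 2022, which is the last day of the notice period.
The last day of the waiting period: 24 calendar days after Feb 18, 2022 is Mar 14, 2022.
The date on which the default interest accrual becomes due: 7 business days after Monday, Mar 14, 2022, skipping weekends — Mar 15, Mar 16, Mar 17, Mar 18, Mar 21, Mar 22, Mar 23 — lands on Wednesday, Mar 23, 2022.

Mar 23, 2022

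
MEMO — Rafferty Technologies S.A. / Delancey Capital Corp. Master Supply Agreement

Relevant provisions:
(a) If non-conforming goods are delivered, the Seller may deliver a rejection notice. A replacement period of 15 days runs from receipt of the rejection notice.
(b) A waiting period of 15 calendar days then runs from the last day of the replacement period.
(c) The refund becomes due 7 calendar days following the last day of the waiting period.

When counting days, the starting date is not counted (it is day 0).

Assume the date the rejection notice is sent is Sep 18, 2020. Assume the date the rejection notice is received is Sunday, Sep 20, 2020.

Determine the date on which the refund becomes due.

Adding 15 calendar days to Sep 20, 2020 gives Oct 5, 2020, which is the last day of the replacement period.
The last day of the waiting period: Oct 5, 2020 + 15 days = Oct 20, 2020.
The date on which the refund becomes due: 7 calendar days after Oct 20, 2020 is Oct 27, 2020.

Oct 27, 2020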